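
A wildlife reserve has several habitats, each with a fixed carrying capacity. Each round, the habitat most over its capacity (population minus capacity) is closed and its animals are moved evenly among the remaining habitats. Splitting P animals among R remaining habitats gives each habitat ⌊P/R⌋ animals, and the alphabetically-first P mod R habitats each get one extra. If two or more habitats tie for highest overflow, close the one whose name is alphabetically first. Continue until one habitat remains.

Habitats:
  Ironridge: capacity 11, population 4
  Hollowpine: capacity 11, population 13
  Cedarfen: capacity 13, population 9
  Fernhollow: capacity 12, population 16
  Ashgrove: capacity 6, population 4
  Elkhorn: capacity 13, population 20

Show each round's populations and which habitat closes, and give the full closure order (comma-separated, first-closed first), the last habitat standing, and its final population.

Round 1: Ashgrove=4 Cedarfen=9 Elkhorn=20 Fernhollow=16 Hollowpine=13 Ironridge=4 → close Elkhorn (overflow 7)
  20÷5 = 4 each, +1 to first 0
Round 2: Ashgrove=8 Cedarfen=13 Fernhollow=20 Hollowpine=17 Ironridge=8 → close Fernhollow (overflow 8)
  20÷4 = 5 each, +1 to first 0
Round 3: Ashgrove=13 Cedarfen=18 Hollowpine=22 Ironridge=13 → close Hollowpine (overflow 11)
  22÷3 = 7 each, +1 to first 1
Round 4: Ashgrove=21 Cedarfen=25 Ironridge=20 → close Ashgrove (overflow 15)
  21÷2 = 10 each, +1 to first 1
Round 5: Cedarfen=36 Ironridge=30 → close Cedarfen (overflow 23)
  36÷1 = 36 each, +1 to first 0

Closure order: Elkhorn, Fernhollow, Hollowpine, Ashgrove, Cedarfen
Last habitat: Ironridge with 66 animals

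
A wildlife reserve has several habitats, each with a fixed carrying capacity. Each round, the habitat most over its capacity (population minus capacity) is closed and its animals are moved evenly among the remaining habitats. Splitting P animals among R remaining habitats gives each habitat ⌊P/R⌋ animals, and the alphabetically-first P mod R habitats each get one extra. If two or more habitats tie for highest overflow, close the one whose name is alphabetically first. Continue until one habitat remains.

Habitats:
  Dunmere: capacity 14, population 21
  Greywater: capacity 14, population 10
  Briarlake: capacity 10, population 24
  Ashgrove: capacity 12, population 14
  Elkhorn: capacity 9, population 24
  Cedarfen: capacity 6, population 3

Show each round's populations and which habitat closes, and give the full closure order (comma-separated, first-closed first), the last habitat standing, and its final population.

Closure order: Elkhorn, Briarlake, Dunmere, Ashgrove, Cedarfen
Last habitat: Greywater with 96 animals

Round 1: Ashgrove=14 Briarlake=24 Cedarfen=3 Dunmere=21 Elkhorn=24 Greywater=10 → close Elkhorn (overflow 15)
  24÷5 = 4 each, +1 to first 4
Round 2: Ashgrove=19 Briarlake=29 Cedarfen=8 Dunmere=26 Greywater=14 → close Briarlake (overflow 19)
  29÷4 = 7 each, +1 to first 1
Round 3: Ashgrove=27 Cedarfen=15 Dunmere=33 Greywater=21 → close Dunmere (overflow 19)
  33÷3 = 11 each, +1 to first 0
Round 4: Ashgrove=38 Cedarfen=26 Greywater=32 → close Ashgrove (overflow 26)
  38÷2 = 19 each, +1 to first 0
Round 5: Cedarfen=45 Greywater=51 → close Cedarfen (overflow 39)
  45÷1 = 45 each, +1 to first 0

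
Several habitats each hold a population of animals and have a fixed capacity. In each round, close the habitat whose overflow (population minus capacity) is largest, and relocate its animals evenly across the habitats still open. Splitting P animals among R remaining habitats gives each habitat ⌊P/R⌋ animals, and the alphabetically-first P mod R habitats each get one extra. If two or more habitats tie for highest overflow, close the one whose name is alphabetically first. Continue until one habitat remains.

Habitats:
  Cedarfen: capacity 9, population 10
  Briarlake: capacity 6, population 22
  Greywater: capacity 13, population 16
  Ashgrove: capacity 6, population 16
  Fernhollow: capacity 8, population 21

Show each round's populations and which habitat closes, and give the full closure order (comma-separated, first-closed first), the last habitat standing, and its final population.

Closure order: Briarlake, Fernhollow, Ashgrove, Cedarfen
Last habitat: Greywater with 85 animals

Round 1: Ashgrove=16 Briarlake=22 Cedarfen=10 Fernhollow=21 Greywater=16 → close Briarlake (overflow 16)
  22÷4 = 5 each, +1 to first 2
Round 2: Ashgrove=22 Cedarfen=16 Fernhollow=26 Greywater=21 → close Fernhollow (overflow 18)
  26÷3 = 8 each, +1 to first 2
Round 3: Ashgrove=31 Cedarfen=25 Greywater=29 → close Ashgrove (overflow 25)
  31÷2 = 15 each, +1 to first 1
Round 4: Cedarfen=41 Greywater=44 → close Cedarfen (overflow 32)
  41÷1 = 41 each, +1 to first 0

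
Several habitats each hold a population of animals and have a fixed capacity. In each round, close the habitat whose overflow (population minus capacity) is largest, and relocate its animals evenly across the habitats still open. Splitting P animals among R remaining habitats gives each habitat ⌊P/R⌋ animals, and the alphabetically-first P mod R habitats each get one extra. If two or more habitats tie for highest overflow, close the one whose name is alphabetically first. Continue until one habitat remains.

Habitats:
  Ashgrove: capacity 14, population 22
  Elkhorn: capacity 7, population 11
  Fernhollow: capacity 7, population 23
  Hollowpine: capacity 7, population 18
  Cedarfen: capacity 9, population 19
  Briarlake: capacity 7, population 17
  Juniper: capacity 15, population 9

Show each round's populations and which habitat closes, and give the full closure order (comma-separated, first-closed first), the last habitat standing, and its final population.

Round 1: Ashgrove=22 Briarlake=17 Cedarfen=19 Elkhorn=11 Fernhollow=23 Hollowpine=18 Juniper=9 → close Fernhollow (overflow 16)
  23÷6 = 3 each, +1 to first 5
Round 2: Ashgrove=26 Briarlake=21 Cedarfen=23 Elkhorn=15 Hollowpine=22 Juniper=12 → close Hollowpine (overflow 15)
  22÷5 = 4 each, +1 to first 2
Round 3: Ashgrove=31 Briarlake=26 Cedarfen=27 Elkhorn=19 Juniper=16 → close Briarlake (overflow 19)
  26÷4 = 6 each, +1 to first 2
Round 4: Ashgrove=38 Cedarfen=34 Elkhorn=25 Juniper=22 → close Cedarfen (overflow 25)
  34÷3 = 11 each, +1 to first 1
Round 5: Ashgrove=50 Elkhorn=36 Juniper=33 → close Ashgrove (overflow 36)
  50÷2 = 25 each, +1 to first 0
Round 6: Elkhorn=61 Juniper=58 → close Elkhorn (overflow 54)
  61÷1 = 61 each, +1 to first 0

Closure order: Fernhollow, Hollowpine, Briarlake, Cedarfen, Ashgrove, Elkhorn
Last habitat: Juniper with 119 animals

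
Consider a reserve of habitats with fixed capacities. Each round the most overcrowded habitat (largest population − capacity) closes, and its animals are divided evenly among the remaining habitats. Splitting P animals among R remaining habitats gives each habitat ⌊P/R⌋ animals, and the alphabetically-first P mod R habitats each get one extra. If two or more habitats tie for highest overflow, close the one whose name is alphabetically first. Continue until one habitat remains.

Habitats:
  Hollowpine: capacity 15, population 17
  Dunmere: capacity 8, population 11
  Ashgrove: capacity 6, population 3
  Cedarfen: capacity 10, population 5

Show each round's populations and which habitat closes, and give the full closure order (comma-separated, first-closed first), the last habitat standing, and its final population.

Closure order: Dunmere, Hollowpine, Ashgrove
Last habitat: Cedarfen with 36 animals

Round 1: Ashgrove=3 Cedarfen=5 Dunmere=11 Hollowpine=17 → close Dunmere (overflow 3)
  11÷3 = 3 each, +1 to first 2
Round 2: Ashgrove=7 Cedarfen=9 Hollowpine=20 → close Hollowpine (overflow 5)
  20÷2 = 10 each, +1 to first 0
Round 3: Ashgrove=17 Cedarfen=19 → close Ashgrove (overflow 11)
  17÷1 = 17 each, +1 to first 0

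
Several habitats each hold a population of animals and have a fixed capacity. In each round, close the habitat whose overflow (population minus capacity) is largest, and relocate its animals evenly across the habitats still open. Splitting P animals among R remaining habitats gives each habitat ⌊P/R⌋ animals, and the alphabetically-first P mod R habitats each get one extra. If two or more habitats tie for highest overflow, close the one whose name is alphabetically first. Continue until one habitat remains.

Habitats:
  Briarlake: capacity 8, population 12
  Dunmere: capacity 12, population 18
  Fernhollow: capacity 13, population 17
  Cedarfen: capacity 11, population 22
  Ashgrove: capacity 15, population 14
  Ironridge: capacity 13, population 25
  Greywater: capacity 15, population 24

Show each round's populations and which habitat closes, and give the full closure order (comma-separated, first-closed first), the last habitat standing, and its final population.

Closure order: Ironridge, Cedarfen, Greywater, Dunmere, Briarlake, Ashgrove
Last habitat: Fernhollow with 132 animals

Round 1: Ashgrove=14 Briarlake=12 Cedarfen=22 Dunmere=18 Fernhollow=17 Greywater=24 Ironridge=25 → close Ironridge (overflow 12)
  25÷6 = 4 each, +1 to first 1
Round 2: Ashgrove=19 Briarlake=16 Cedarfen=26 Dunmere=22 Fernhollow=21 Greywater=28 → close Cedarfen (overflow 15)
  26÷5 = 5 each, +1 to first 1
Round 3: Ashgrove=25 Briarlake=21 Dunmere=27 Fernhollow=26 Greywater=33 → close Greywater (overflow 18)
  33÷4 = 8 each, +1 to first 1
Round 4: Ashgrove=34 Briarlake=29 Dunmere=35 Fernhollow=34 → close Dunmere (overflow 23)
  35÷3 = 11 each, +1 to first 2
Round 5: Ashgrove=46 Briarlake=41 Fernhollow=45 → close Briarlake (overflow 33)
  41÷2 = 20 each, +1 to first 1
Round 6: Ashgrove=67 Fernhollow=65 → close Ashgrove (overflow 52)
  67÷1 = 67 each, +1 to first 0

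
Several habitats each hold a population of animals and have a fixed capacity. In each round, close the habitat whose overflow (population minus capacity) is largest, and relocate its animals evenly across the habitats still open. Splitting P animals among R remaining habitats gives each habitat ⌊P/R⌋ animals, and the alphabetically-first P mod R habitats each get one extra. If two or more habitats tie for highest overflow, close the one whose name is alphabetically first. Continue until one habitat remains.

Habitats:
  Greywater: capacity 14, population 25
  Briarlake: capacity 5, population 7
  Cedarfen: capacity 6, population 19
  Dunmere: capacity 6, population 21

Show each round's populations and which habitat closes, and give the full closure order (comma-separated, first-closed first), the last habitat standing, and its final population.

Closure order: Dunmere, Cedarfen, Greywater
Last habitat: Briarlake with 72 animals

Round 1: Briarlake=7 Cedarfen=19 Dunmere=21 Greywater=25 → close Dunmere (overflow 15)
  21÷3 = 7 each, +1 to first 0
Round 2: Briarlake=14 Cedarfen=26 Greywater=32 → close Cedarfen (overflow 20)
  26÷2 = 13 each, +1 to first 0
Round 3: Briarlake=27 Greywater=45 → close Greywater (overflow 31)
  45÷1 = 45 each, +1 to first 0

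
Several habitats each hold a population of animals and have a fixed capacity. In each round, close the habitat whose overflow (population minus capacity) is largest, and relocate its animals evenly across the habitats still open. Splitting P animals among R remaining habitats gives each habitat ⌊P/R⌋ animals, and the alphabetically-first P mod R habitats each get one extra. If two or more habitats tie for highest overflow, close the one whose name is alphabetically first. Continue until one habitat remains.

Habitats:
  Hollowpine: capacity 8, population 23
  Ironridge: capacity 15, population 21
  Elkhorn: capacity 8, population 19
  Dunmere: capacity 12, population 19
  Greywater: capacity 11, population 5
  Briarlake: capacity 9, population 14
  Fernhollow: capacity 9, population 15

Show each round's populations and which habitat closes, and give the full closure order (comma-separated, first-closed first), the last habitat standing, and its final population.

Closure order: Hollowpine, Elkhorn, Dunmere, Fernhollow, Briarlake, Ironridge
Last habitat: Greywater with 116 animals

Round 1: Briarlake=14 Dunmere=19 Elkhorn=19 Fernhollow=15 Greywater=5 Hollowpine=23 Ironridge=21 → close Hollowpine (overflow 15)
  23÷6 = 3 each, +1 to first 5
Round 2: Briarlake=18 Dunmere=23 Elkhorn=23 Fernhollow=19 Greywater=9 Ironridge=24 → close Elkhorn (overflow 15)
  23÷5 = 4 each, +1 to first 3
Round 3: Briarlake=23 Dunmere=28 Fernhollow=24 Greywater=13 Ironridge=28 → close Dunmere (overflow 16)
  28÷4 = 7 each, +1 to first 0
Round 4: Briarlake=30 Fernhollow=31 Greywater=20 Ironridge=35 → close Fernhollow (overflow 22)
  31÷3 = 10 each, +1 to first 1
Round 5: Briarlake=41 Greywater=30 Ironridge=45 → close Briarlake (overflow 32)
  41÷2 = 20 each, +1 to first 1
Round 6: Greywater=51 Ironridge=65 → close Ironridge (overflow 50)
  65÷1 = 65 each, +1 to first 0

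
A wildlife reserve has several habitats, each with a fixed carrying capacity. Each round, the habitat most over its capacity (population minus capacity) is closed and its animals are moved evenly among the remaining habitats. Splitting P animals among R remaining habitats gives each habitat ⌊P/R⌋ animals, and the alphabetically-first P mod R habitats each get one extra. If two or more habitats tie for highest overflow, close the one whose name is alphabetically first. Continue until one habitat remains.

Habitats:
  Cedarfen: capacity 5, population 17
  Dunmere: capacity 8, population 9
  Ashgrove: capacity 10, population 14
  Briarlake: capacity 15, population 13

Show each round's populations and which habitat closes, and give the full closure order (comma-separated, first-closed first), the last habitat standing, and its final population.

Round 1: Ashgrove=14 Briarlake=13 Cedarfen=17 Dunmere=9 → close Cedarfen (overflow 12)
  17÷3 = 5 each, +1 to first 2
Round 2: Ashgrove=20 Briarlake=19 Dunmere=14 → close Ashgrove (overflow 10)
  20÷2 = 10 each, +1 to first 0
Round 3: Briarlake=29 Dunmere=24 → close Dunmere (overflow 16)
  24÷1 = 24 each, +1 to first 0

Closure order: Cedarfen, Ashgrove, Dunmere
Last habitat: Briarlake with 53 animals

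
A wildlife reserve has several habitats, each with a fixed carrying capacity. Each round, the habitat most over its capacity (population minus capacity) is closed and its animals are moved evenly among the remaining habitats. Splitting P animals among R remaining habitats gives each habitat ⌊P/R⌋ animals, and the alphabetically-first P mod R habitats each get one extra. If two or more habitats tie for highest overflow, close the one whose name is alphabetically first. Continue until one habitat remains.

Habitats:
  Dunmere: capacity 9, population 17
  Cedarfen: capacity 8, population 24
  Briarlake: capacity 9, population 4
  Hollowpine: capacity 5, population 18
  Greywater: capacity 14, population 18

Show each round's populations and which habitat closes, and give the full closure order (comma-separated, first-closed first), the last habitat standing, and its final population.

Closure order: Cedarfen, Hollowpine, Dunmere, Greywater
Last habitat: Briarlake with 81 animals

Round 1: Briarlake=4 Cedarfen=24 Dunmere=17 Greywater=18 Hollowpine=18 → close Cedarfen (overflow 16)
  24÷4 = 6 each, +1 to first 0
Round 2: Briarlake=10 Dunmere=23 Greywater=24 Hollowpine=24 → close Hollowpine (overflow 19)
  24÷3 = 8 each, +1 to first 0
Round 3: Briarlake=18 Dunmere=31 Greywater=32 → close Dunmere (overflow 22)
  31÷2 = 15 each, +1 to first 1
Round 4: Briarlake=34 Greywater=47 → close Greywater (overflow 33)
  47÷1 = 47 each, +1 to first 0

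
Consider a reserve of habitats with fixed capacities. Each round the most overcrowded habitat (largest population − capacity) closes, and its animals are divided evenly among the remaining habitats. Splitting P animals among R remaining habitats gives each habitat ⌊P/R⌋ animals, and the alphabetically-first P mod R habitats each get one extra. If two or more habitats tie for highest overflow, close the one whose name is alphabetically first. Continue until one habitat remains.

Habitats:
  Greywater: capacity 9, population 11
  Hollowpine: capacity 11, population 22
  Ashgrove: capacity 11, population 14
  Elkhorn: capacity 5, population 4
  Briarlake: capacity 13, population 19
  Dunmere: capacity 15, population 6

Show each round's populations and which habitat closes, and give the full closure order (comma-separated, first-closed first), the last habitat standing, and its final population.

Round 1: Ashgrove=14 Briarlake=19 Dunmere=6 Elkhorn=4 Greywater=11 Hollowpine=22 → close Hollowpine (overflow 11)
  22÷5 = 4 each, +1 to first 2
Round 2: Ashgrove=19 Briarlake=24 Dunmere=10 Elkhorn=8 Greywater=15 → close Briarlake (overflow 11)
  24÷4 = 6 each, +1 to first 0
Round 3: Ashgrove=25 Dunmere=16 Elkhorn=14 Greywater=21 → close Ashgrove (overflow 14)
  25÷3 = 8 each, +1 to first 1
Round 4: Dunmere=25 Elkhorn=22 Greywater=29 → close Greywater (overflow 20)
  29÷2 = 14 each, +1 to first 1
Round 5: Dunmere=40 Elkhorn=36 → close Elkhorn (overflow 31)
  36÷1 = 36 each, +1 to first 0

Closure order: Hollowpine, Briarlake, Ashgrove, Greywater, Elkhorn
Last habitat: Dunmere with 76 animals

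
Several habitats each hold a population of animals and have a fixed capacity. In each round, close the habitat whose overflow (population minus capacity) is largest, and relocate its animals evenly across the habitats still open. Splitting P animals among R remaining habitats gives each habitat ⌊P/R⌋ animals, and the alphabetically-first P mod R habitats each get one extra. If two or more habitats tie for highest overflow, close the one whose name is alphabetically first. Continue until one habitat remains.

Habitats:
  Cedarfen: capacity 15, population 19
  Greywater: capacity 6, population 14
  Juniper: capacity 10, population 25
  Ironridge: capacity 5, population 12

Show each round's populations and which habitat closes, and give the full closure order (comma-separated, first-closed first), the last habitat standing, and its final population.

Round 1: Cedarfen=19 Greywater=14 Ironridge=12 Juniper=25 → close Juniper (overflow 15)
  25÷3 = 8 each, +1 to first 1
Round 2: Cedarfen=28 Greywater=22 Ironridge=20 → close Greywater (overflow 16)
  22÷2 = 11 each, +1 to first 0
Round 3: Cedarfen=39 Ironridge=31 → close Ironridge (overflow 26)
  31÷1 = 31 each, +1 to first 0

Closure order: Juniper, Greywater, Ironridge
Last habitat: Cedarfen with 70 animals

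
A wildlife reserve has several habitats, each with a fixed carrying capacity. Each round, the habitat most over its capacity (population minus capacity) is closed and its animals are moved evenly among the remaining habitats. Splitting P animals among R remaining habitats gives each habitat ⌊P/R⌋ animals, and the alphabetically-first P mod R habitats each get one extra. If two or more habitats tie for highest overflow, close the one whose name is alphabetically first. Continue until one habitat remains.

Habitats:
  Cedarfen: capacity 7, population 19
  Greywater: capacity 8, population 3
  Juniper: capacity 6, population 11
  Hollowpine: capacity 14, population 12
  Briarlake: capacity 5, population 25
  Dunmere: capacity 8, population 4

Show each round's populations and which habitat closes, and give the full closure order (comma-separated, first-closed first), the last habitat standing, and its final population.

Closure order: Briarlake, Cedarfen, Juniper, Hollowpine, Dunmere
Last habitat: Greywater with 74 animals

Round 1: Briarlake=25 Cedarfen=19 Dunmere=4 Greywater=3 Hollowpine=12 Juniper=11 → close Briarlake (overflow 20)
  25÷5 = 5 each, +1 to first 0
Round 2: Cedarfen=24 Dunmere=9 Greywater=8 Hollowpine=17 Juniper=16 → close Cedarfen (overflow 17)
  24÷4 = 6 each, +1 to first 0
Round 3: Dunmere=15 Greywater=14 Hollowpine=23 Juniper=22 → close Juniper (overflow 16)
  22÷3 = 7 each, +1 to first 1
Round 4: Dunmere=23 Greywater=21 Hollowpine=30 → close Hollowpine (overflow 16)
  30÷2 = 15 each, +1 to first 0
Round 5: Dunmere=38 Greywater=36 → close Dunmere (overflow 30)
  38÷1 = 38 each, +1 to first 0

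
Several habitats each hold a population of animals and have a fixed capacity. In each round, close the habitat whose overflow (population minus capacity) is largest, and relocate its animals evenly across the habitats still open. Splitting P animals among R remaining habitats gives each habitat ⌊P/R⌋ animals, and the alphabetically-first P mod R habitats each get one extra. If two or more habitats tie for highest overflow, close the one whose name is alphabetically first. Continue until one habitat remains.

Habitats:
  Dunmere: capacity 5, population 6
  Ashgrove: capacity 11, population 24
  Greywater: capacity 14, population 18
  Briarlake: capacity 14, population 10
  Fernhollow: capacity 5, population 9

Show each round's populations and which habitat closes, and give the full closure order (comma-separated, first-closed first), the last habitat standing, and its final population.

Round 1: Ashgrove=24 Briarlake=10 Dunmere=6 Fernhollow=9 Greywater=18 → close Ashgrove (overflow 13)
  24÷4 = 6 each, +1 to first 0
Round 2: Briarlake=16 Dunmere=12 Fernhollow=15 Greywater=24 → close Fernhollow (overflow 10)
  15÷3 = 5 each, +1 to first 0
Round 3: Briarlake=21 Dunmere=17 Greywater=29 → close Greywater (overflow 15)
  29÷2 = 14 each, +1 to first 1
Round 4: Briarlake=36 Dunmere=31 → close Dunmere (overflow 26)
  31÷1 = 31 each, +1 to first 0

Closure order: Ashgrove, Fernhollow, Greywater, Dunmere
Last habitat: Briarlake with 67 animals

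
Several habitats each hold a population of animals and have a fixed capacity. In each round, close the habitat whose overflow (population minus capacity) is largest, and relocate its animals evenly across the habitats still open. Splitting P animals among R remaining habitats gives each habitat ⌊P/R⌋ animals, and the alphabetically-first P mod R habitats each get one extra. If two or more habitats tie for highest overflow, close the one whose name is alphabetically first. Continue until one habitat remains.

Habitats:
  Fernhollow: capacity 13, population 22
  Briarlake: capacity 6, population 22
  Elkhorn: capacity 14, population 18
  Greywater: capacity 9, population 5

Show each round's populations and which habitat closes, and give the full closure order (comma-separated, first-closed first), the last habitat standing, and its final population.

Round 1: Briarlake=22 Elkhorn=18 Fernhollow=22 Greywater=5 → close Briarlake (overflow 16)
  22÷3 = 7 each, +1 to first 1
Round 2: Elkhorn=26 Fernhollow=29 Greywater=12 → close Fernhollow (overflow 16)
  29÷2 = 14 each, +1 to first 1
Round 3: Elkhorn=41 Greywater=26 → close Elkhorn (overflow 27)
  41÷1 = 41 each, +1 to first 0

Closure order: Briarlake, Fernhollow, Elkhorn
Last habitat: Greywater with 67 animals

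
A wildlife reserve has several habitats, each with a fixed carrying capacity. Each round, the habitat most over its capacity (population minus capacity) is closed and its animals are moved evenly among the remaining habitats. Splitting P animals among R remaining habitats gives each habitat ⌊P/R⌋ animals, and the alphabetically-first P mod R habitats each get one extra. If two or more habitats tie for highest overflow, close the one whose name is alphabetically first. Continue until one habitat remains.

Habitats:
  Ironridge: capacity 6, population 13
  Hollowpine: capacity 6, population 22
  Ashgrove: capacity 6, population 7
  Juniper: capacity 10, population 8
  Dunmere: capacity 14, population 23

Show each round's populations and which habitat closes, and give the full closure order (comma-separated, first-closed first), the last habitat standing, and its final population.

Closure order: Hollowpine, Dunmere, Ironridge, Ashgrove
Last habitat: Juniper with 73 animals

Round 1: Ashgrove=7 Dunmere=23 Hollowpine=22 Ironridge=13 Juniper=8 → close Hollowpine (overflow 16)
  22÷4 = 5 each, +1 to first 2
Round 2: Ashgrove=13 Dunmere=29 Ironridge=18 Juniper=13 → close Dunmere (overflow 15)
  29÷3 = 9 each, +1 to first 2
Round 3: Ashgrove=23 Ironridge=28 Juniper=22 → close Ironridge (overflow 22)
  28÷2 = 14 each, +1 to first 0
Round 4: Ashgrove=37 Juniper=36 → close Ashgrove (overflow 31)
  37÷1 = 37 each, +1 to first 0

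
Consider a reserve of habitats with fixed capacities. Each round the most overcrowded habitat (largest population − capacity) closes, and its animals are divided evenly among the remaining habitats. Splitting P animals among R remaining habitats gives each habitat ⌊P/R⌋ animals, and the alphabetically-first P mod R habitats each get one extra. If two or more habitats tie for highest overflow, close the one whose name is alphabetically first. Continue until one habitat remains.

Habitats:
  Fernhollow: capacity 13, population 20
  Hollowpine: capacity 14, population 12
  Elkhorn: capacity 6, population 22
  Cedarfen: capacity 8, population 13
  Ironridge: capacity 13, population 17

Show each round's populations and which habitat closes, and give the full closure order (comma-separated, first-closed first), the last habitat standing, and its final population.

Round 1: Cedarfen=13 Elkhorn=22 Fernhollow=20 Hollowpine=12 Ironridge=17 → close Elkhorn (overflow 16)
  22÷4 = 5 each, +1 to first 2
Round 2: Cedarfen=19 Fernhollow=26 Hollowpine=17 Ironridge=22 → close Fernhollow (overflow 13)
  26÷3 = 8 each, +1 to first 2
Round 3: Cedarfen=28 Hollowpine=26 Ironridge=30 → close Cedarfen (overflow 20)
  28÷2 = 14 each, +1 to first 0
Round 4: Hollowpine=40 Ironridge=44 → close Ironridge (overflow 31)
  44÷1 = 44 each, +1 to first 0

Closure order: Elkhorn, Fernhollow, Cedarfen, Ironridge
Last habitat: Hollowpine with 84 animals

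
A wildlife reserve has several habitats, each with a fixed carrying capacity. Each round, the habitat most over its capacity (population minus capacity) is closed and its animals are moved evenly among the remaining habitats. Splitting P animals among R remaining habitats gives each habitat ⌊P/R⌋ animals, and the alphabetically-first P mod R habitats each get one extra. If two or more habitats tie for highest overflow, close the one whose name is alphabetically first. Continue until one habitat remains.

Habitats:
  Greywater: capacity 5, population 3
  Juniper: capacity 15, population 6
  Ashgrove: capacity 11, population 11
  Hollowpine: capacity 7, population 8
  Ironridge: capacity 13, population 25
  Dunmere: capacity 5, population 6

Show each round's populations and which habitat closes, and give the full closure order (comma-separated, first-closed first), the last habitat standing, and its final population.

Round 1: Ashgrove=11 Dunmere=6 Greywater=3 Hollowpine=8 Ironridge=25 Juniper=6 → close Ironridge (overflow 12)
  25÷5 = 5 each, +1 to first 0
Round 2: Ashgrove=16 Dunmere=11 Greywater=8 Hollowpine=13 Juniper=11 → close Dunmere (overflow 6)
  11÷4 = 2 each, +1 to first 3
Round 3: Ashgrove=19 Greywater=11 Hollowpine=16 Juniper=13 → close Hollowpine (overflow 9)
  16÷3 = 5 each, +1 to first 1
Round 4: Ashgrove=25 Greywater=16 Juniper=18 → close Ashgrove (overflow 14)
  25÷2 = 12 each, +1 to first 1
Round 5: Greywater=29 Juniper=30 → close Greywater (overflow 24)
  29÷1 = 29 each, +1 to first 0

Closure order: Ironridge, Dunmere, Hollowpine, Ashgrove, Greywater
Last habitat: Juniper with 59 animals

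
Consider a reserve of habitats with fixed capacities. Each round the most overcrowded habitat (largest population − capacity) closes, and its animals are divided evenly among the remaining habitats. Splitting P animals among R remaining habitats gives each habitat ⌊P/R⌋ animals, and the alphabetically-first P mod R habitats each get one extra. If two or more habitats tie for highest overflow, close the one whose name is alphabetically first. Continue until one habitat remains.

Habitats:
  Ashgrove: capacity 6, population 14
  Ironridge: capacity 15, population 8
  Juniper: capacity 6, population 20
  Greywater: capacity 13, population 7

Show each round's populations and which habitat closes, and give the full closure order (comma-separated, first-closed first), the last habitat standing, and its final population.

Closure order: Juniper, Ashgrove, Greywater
Last habitat: Ironridge with 49 animals

Round 1: Ashgrove=14 Greywater=7 Ironridge=8 Juniper=20 → close Juniper (overflow 14)
  20÷3 = 6 each, +1 to first 2
Round 2: Ashgrove=21 Greywater=14 Ironridge=14 → close Ashgrove (overflow 15)
  21÷2 = 10 each, +1 to first 1
Round 3: Greywater=25 Ironridge=24 → close Greywater (overflow 12)
  25÷1 = 25 each, +1 to first 0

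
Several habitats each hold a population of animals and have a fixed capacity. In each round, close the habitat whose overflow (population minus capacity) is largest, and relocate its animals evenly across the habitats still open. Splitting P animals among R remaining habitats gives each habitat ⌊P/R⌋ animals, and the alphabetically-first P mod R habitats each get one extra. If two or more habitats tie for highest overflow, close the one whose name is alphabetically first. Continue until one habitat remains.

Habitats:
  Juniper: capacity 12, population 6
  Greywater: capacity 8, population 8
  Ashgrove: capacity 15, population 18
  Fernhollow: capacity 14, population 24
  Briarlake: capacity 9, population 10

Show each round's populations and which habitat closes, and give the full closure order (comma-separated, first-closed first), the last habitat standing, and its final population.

Closure order: Fernhollow, Ashgrove, Briarlake, Greywater
Last habitat: Juniper with 66 animals

Round 1: Ashgrove=18 Briarlake=10 Fernhollow=24 Greywater=8 Juniper=6 → close Fernhollow (overflow 10)
  24÷4 = 6 each, +1 to first 0
Round 2: Ashgrove=24 Briarlake=16 Greywater=14 Juniper=12 → close Ashgrove (overflow 9)
  24÷3 = 8 each, +1 to first 0
Round 3: Briarlake=24 Greywater=22 Juniper=20 → close Briarlake (overflow 15)
  24÷2 = 12 each, +1 to first 0
Round 4: Greywater=34 Juniper=32 → close Greywater (overflow 26)
  34÷1 = 34 each, +1 to first 0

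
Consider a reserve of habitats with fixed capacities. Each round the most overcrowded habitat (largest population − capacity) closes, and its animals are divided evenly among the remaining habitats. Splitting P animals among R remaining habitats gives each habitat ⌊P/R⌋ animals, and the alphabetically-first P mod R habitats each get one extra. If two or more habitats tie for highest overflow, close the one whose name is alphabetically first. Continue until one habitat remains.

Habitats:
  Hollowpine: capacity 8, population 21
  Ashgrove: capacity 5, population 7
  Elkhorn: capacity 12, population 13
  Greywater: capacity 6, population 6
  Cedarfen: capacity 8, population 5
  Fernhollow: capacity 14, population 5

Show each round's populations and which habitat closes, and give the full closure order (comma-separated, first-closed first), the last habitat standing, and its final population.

Closure order: Hollowpine, Ashgrove, Elkhorn, Greywater, Cedarfen
Last habitat: Fernhollow with 57 animals

Round 1: Ashgrove=7 Cedarfen=5 Elkhorn=13 Fernhollow=5 Greywater=6 Hollowpine=21 → close Hollowpine (overflow 13)
  21÷5 = 4 each, +1 to first 1
Round 2: Ashgrove=12 Cedarfen=9 Elkhorn=17 Fernhollow=9 Greywater=10 → close Ashgrove (overflow 7)
  12÷4 = 3 each, +1 to first 0
Round 3: Cedarfen=12 Elkhorn=20 Fernhollow=12 Greywater=13 → close Elkhorn (overflow 8)
  20÷3 = 6 each, +1 to first 2
Round 4: Cedarfen=19 Fernhollow=19 Greywater=19 → close Greywater (overflow 13)
  19÷2 = 9 each, +1 to first 1
Round 5: Cedarfen=29 Fernhollow=28 → close Cedarfen (overflow 21)
  29÷1 = 29 each, +1 to first 0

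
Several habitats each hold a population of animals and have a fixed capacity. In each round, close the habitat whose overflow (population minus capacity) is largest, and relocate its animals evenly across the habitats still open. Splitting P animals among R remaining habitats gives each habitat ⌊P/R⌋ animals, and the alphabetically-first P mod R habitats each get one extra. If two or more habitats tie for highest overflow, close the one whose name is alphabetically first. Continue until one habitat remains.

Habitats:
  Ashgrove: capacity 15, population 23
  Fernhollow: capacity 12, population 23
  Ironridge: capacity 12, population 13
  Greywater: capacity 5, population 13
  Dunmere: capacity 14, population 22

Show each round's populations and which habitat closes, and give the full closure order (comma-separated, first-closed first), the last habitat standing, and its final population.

Closure order: Fernhollow, Ashgrove, Dunmere, Greywater
Last habitat: Ironridge with 94 animals

Round 1: Ashgrove=23 Dunmere=22 Fernhollow=23 Greywater=13 Ironridge=13 → close Fernhollow (overflow 11)
  23÷4 = 5 each, +1 to first 3
Round 2: Ashgrove=29 Dunmere=28 Greywater=19 Ironridge=18 → close Ashgrove (overflow 14)
  29÷3 = 9 each, +1 to first 2
Round 3: Dunmere=38 Greywater=29 Ironridge=27 → close Dunmere (overflow 24)
  38÷2 = 19 each, +1 to first 0
Round 4: Greywater=48 Ironridge=46 → close Greywater (overflow 43)
  48÷1 = 48 each, +1 to first 0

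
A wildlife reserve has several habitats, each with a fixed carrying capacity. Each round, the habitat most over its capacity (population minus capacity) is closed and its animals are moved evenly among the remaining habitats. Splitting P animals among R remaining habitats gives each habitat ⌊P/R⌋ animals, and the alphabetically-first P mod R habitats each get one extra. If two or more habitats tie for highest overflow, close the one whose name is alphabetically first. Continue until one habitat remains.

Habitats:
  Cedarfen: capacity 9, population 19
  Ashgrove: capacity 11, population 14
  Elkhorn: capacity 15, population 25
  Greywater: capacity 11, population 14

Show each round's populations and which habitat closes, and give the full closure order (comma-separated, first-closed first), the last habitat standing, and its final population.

Closure order: Cedarfen, Elkhorn, Ashgrove
Last habitat: Greywater with 72 animals

Round 1: Ashgrove=14 Cedarfen=19 Elkhorn=25 Greywater=14 → close Cedarfen (overflow 10)
  19÷3 = 6 each, +1 to first 1
Round 2: Ashgrove=21 Elkhorn=31 Greywater=20 → close Elkhorn (overflow 16)
  31÷2 = 15 each, +1 to first 1
Round 3: Ashgrove=37 Greywater=35 → close Ashgrove (overflow 26)
  37÷1 = 37 each, +1 to first 0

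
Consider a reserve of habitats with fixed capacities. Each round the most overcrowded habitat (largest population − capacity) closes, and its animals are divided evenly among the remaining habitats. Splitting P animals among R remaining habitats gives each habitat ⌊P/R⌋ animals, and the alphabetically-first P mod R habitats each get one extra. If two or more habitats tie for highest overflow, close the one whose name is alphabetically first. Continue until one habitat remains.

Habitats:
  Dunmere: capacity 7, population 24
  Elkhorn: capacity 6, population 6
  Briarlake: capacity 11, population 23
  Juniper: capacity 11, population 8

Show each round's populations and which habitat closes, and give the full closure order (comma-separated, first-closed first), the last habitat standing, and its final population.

Closure order: Dunmere, Briarlake, Elkhorn
Last habitat: Juniper with 61 animals

Round 1: Briarlake=23 Dunmere=24 Elkhorn=6 Juniper=8 → close Dunmere (overflow 17)
  24÷3 = 8 each, +1 to first 0
Round 2: Briarlake=31 Elkhorn=14 Juniper=16 → close Briarlake (overflow 20)
  31÷2 = 15 each, +1 to first 1
Round 3: Elkhorn=30 Juniper=31 → close Elkhorn (overflow 24)
  30÷1 = 30 each, +1 to first 0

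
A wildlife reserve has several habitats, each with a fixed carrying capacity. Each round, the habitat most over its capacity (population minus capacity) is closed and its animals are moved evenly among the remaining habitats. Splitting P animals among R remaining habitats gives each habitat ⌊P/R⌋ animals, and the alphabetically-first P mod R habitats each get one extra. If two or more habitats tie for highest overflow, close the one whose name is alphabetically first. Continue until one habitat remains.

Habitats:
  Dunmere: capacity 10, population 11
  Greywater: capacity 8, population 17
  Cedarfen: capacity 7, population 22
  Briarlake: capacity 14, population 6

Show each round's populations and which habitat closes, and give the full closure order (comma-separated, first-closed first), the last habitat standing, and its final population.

Closure order: Cedarfen, Greywater, Dunmere
Last habitat: Briarlake with 56 animals

Round 1: Briarlake=6 Cedarfen=22 Dunmere=11 Greywater=17 → close Cedarfen (overflow 15)
  22÷3 = 7 each, +1 to first 1
Round 2: Briarlake=14 Dunmere=18 Greywater=24 → close Greywater (overflow 16)
  24÷2 = 12 each, +1 to first 0
Round 3: Briarlake=26 Dunmere=30 → close Dunmere (overflow 20)
  30÷1 = 30 each, +1 to first 0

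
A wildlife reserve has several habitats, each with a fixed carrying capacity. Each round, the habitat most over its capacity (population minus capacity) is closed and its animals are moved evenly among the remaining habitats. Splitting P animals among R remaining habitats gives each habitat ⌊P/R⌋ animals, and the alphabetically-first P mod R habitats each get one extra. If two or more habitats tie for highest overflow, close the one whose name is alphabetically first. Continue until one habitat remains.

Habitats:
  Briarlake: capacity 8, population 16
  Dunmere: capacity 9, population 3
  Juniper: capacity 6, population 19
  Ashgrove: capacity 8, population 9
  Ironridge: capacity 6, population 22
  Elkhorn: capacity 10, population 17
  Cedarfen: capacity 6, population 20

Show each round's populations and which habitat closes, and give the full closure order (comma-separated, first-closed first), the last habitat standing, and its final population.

Round 1: Ashgrove=9 Briarlake=16 Cedarfen=20 Dunmere=3 Elkhorn=17 Ironridge=22 Juniper=19 → close Ironridge (overflow 16)
  22÷6 = 3 each, +1 to first 4
Round 2: Ashgrove=13 Briarlake=20 Cedarfen=24 Dunmere=7 Elkhorn=20 Juniper=22 → close Cedarfen (overflow 18)
  24÷5 = 4 each, +1 to first 4
Round 3: Ashgrove=18 Briarlake=25 Dunmere=12 Elkhorn=25 Juniper=26 → close Juniper (overflow 20)
  26÷4 = 6 each, +1 to first 2
Round 4: Ashgrove=25 Briarlake=32 Dunmere=18 Elkhorn=31 → close Briarlake (overflow 24)
  32÷3 = 10 each, +1 to first 2
Round 5: Ashgrove=36 Dunmere=29 Elkhorn=41 → close Elkhorn (overflow 31)
  41÷2 = 20 each, +1 to first 1
Round 6: Ashgrove=57 Dunmere=49 → close Ashgrove (overflow 49)
  57÷1 = 57 each, +1 to first 0

Closure order: Ironridge, Cedarfen, Juniper, Briarlake, Elkhorn, Ashgrove
Last habitat: Dunmere with 106 animals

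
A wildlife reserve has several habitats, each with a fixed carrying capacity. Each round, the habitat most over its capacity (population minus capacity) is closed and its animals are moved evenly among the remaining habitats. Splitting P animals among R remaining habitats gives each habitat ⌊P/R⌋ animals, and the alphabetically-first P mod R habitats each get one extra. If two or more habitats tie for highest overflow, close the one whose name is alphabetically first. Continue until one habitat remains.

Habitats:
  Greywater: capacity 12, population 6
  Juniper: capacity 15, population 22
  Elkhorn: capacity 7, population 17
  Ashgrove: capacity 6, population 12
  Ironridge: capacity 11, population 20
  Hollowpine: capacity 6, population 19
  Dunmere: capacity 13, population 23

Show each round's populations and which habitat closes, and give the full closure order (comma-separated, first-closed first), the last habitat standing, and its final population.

Round 1: Ashgrove=12 Dunmere=23 Elkhorn=17 Greywater=6 Hollowpine=19 Ironridge=20 Juniper=22 → close Hollowpine (overflow 13)
  19÷6 = 3 each, +1 to first 1
Round 2: Ashgrove=16 Dunmere=26 Elkhorn=20 Greywater=9 Ironridge=23 Juniper=25 → close Dunmere (overflow 13)
  26÷5 = 5 each, +1 to first 1
Round 3: Ashgrove=22 Elkhorn=25 Greywater=14 Ironridge=28 Juniper=30 → close Elkhorn (overflow 18)
  25÷4 = 6 each, +1 to first 1
Round 4: Ashgrove=29 Greywater=20 Ironridge=34 Juniper=36 → close Ashgrove (overflow 23)
  29÷3 = 9 each, +1 to first 2
Round 5: Greywater=30 Ironridge=44 Juniper=45 → close Ironridge (overflow 33)
  44÷2 = 22 each, +1 to first 0
Round 6: Greywater=52 Juniper=67 → close Juniper (overflow 52)
  67÷1 = 67 each, +1 to first 0

Closure order: Hollowpine, Dunmere, Elkhorn, Ashgrove, Ironridge, Juniper
Last habitat: Greywater with 119 animals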